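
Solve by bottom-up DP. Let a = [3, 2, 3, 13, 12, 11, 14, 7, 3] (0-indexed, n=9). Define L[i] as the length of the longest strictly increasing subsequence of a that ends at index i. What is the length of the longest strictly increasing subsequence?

4

   i    0    1    2    3    4    5    6    7    8
a[i]    3    2    3   13   12   11   14    7    3
L[i]    1    1    2    3    3    3    4    3    2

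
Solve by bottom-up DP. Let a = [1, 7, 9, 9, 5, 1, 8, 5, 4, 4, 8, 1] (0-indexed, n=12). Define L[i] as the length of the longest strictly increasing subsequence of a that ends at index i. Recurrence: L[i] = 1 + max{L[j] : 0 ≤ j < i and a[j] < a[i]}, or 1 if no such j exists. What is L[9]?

   i    0    1    2    3    4    5    6    7    8    9   10   11
a[i]    1    7    9    9    5    1    8    5    4    4    8    1
L[i]    1    2    3    3    2    1    3    2    2    2    3    1

2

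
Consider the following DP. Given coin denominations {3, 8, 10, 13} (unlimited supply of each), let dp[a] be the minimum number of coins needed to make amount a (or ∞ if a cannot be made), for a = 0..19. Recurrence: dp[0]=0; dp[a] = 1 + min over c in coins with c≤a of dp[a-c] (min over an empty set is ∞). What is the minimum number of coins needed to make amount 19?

3

 a  0  1  2  3  4  5  6  7  8  9 10 11 12 13 14 15 16 17 18 19
dp  0  -  -  1  -  -  2  -  1  3  1  2  4  1  3  5  2  4  2  3
(- denotes ∞ / unreachable)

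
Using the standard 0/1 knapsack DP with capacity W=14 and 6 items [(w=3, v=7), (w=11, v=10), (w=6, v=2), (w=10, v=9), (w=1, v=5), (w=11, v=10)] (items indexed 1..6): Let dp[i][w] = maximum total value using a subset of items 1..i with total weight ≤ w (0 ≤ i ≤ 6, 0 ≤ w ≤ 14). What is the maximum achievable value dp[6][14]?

21

i\w   0   1   2   3   4   5   6   7   8   9  10  11  12  13  14
  0   0   0   0   0   0   0   0   0   0   0   0   0   0   0   0
  1   0   0   0   7   7   7   7   7   7   7   7   7   7   7   7
  2   0   0   0   7   7   7   7   7   7   7   7  10  10  10  17
  3   0   0   0   7   7   7   7   7   7   9   9  10  10  10  17
  4   0   0   0   7   7   7   7   7   7   9   9  10  10  16  17
  5   0   5   5   7  12  12  12  12  12  12  14  14  15  16  21
  6   0   5   5   7  12  12  12  12  12  12  14  14  15  16  21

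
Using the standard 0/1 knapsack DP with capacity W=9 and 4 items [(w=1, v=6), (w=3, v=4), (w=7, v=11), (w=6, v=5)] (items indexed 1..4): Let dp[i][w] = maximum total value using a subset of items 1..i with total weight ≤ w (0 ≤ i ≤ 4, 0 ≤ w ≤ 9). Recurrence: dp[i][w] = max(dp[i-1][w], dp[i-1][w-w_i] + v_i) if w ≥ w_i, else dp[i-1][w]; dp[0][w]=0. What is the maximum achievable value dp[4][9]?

17

i\w   0   1   2   3   4   5   6   7   8   9
  0   0   0   0   0   0   0   0   0   0   0
  1   0   6   6   6   6   6   6   6   6   6
  2   0   6   6   6  10  10  10  10  10  10
  3   0   6   6   6  10  10  10  11  17  17
  4   0   6   6   6  10  10  10  11  17  17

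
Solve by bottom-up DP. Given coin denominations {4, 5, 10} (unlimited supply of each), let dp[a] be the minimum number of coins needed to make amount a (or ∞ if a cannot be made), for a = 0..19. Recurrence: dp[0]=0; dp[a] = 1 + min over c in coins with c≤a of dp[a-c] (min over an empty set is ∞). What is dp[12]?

3

 a  0  1  2  3  4  5  6  7  8  9 10 11 12 13 14 15 16 17 18 19
dp  0  -  -  -  1  1  -  -  2  2  1  -  3  3  2  2  4  4  3  3
(- denotes ∞ / unreachable)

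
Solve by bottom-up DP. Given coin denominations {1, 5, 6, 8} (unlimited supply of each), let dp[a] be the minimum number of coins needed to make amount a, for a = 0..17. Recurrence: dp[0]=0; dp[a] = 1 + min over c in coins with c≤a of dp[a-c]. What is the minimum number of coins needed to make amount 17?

3

 a  0  1  2  3  4  5  6  7  8  9 10 11 12 13 14 15 16 17
dp  0  1  2  3  4  1  1  2  1  2  2  2  2  2  2  3  2  3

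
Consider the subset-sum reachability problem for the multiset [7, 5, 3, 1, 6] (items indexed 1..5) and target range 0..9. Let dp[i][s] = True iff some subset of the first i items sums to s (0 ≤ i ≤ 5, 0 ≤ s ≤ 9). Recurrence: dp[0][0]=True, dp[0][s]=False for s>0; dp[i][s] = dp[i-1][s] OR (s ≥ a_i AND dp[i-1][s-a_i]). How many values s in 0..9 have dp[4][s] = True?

9

i\s   0   1   2   3   4   5   6   7   8   9
  0   T   F   F   F   F   F   F   F   F   F
  1   T   F   F   F   F   F   F   T   F   F
  2   T   F   F   F   F   T   F   T   F   F
  3   T   F   F   T   F   T   F   T   T   F
  4   T   T   F   T   T   T   T   T   T   T
  5   T   T   F   T   T   T   T   T   T   T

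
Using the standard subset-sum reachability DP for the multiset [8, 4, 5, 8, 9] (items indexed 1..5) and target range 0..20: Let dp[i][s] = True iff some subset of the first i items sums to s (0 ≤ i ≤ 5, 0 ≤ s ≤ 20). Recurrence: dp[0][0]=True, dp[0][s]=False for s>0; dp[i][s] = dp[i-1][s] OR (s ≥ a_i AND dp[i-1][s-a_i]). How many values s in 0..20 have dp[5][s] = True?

12

i\s   0   1   2   3   4   5   6   7   8   9  10  11  12  13  14  15  16  17  18  19  20
  0   T   F   F   F   F   F   F   F   F   F   F   F   F   F   F   F   F   F   F   F   F
  1   T   F   F   F   F   F   F   F   T   F   F   F   F   F   F   F   F   F   F   F   F
  2   T   F   F   F   T   F   F   F   T   F   F   F   T   F   F   F   F   F   F   F   F
  3   T   F   F   F   T   T   F   F   T   T   F   F   T   T   F   F   F   T   F   F   F
  4   T   F   F   F   T   T   F   F   T   T   F   F   T   T   F   F   T   T   F   F   T
  5   T   F   F   F   T   T   F   F   T   T   F   F   T   T   T   F   T   T   T   F   T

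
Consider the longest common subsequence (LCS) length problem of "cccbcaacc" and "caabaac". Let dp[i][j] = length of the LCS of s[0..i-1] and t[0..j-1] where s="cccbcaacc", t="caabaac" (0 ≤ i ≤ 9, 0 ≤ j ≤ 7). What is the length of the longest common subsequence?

5

   ''  c  a  a  b  a  a  c
''  0  0  0  0  0  0  0  0
 c  0  1  1  1  1  1  1  1
 c  0  1  1  1  1  1  1  2
 c  0  1  1  1  1  1  1  2
 b  0  1  1  1  2  2  2  2
 c  0  1  1  1  2  2  2  3
 a  0  1  2  2  2  3  3  3
 a  0  1  2  3  3  3  4  4
 c  0  1  2  3  3  3  4  5
 c  0  1  2  3  3  3  4  5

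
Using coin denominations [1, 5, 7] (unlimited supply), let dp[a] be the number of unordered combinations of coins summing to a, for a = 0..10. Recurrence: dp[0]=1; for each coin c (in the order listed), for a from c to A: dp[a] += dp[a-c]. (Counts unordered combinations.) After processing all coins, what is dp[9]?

after  coin     0     1     2     3     4     5     6     7     8     9    10
          1     1     1     1     1     1     1     1     1     1     1     1
          5     1     1     1     1     1     2     2     2     2     2     3
          7     1     1     1     1     1     2     2     3     3     3     4

3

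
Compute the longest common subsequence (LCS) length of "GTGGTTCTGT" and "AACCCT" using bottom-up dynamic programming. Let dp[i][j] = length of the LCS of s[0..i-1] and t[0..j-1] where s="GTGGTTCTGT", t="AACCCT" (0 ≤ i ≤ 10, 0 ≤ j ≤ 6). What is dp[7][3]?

1

   ''  A  A  C  C  C  T
''  0  0  0  0  0  0  0
 G  0  0  0  0  0  0  0
 T  0  0  0  0  0  0  1
 G  0  0  0  0  0  0  1
 G  0  0  0  0  0  0  1
 T  0  0  0  0  0  0  1
 T  0  0  0  0  0  0  1
 C  0  0  0  1  1  1  1
 T  0  0  0  1  1  1  2
 G  0  0  0  1  1  1  2
 T  0  0  0  1  1  1  2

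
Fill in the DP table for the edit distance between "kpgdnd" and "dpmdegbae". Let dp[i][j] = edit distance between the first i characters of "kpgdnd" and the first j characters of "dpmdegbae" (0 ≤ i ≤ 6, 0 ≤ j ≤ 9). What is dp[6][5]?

   ''  d  p  m  d  e  g  b  a  e
''  0  1  2  3  4  5  6  7  8  9
 k  1  1  2  3  4  5  6  7  8  9
 p  2  2  1  2  3  4  5  6  7  8
 g  3  3  2  2  3  4  4  5  6  7
 d  4  3  3  3  2  3  4  5  6  7
 n  5  4  4  4  3  3  4  5  6  7
 d  6  5  5  5  4  4  4  5  6  7

4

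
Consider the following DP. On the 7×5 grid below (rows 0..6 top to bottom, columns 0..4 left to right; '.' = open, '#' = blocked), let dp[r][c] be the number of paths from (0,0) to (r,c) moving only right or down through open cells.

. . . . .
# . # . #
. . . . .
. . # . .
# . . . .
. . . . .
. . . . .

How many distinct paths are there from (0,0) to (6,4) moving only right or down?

r\c   0   1   2   3   4
  0   1   1   1   1   1
  1   0   1   0   1   0
  2   0   1   1   2   2
  3   0   1   0   2   4
  4   0   1   1   3   7
  5   0   1   2   5  12
  6   0   1   3   8  20

20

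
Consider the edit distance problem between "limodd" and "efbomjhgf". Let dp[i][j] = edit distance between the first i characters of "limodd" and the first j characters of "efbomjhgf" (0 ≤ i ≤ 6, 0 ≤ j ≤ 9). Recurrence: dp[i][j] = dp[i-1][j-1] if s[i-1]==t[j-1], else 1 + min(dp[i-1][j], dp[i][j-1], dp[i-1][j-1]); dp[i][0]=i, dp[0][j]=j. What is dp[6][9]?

8

   ''  e  f  b  o  m  j  h  g  f
''  0  1  2  3  4  5  6  7  8  9
 l  1  1  2  3  4  5  6  7  8  9
 i  2  2  2  3  4  5  6  7  8  9
 m  3  3  3  3  4  4  5  6  7  8
 o  4  4  4  4  3  4  5  6  7  8
 d  5  5  5  5  4  4  5  6  7  8
 d  6  6  6  6  5  5  5  6  7  8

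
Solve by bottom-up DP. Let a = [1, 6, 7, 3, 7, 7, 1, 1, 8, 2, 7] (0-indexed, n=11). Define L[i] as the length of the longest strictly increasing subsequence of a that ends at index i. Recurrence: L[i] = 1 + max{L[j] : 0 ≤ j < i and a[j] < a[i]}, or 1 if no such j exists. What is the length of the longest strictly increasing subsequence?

   i    0    1    2    3    4    5    6    7    8    9   10
a[i]    1    6    7    3    7    7    1    1    8    2    7
L[i]    1    2    3    2    3    3    1    1    4    2    3

4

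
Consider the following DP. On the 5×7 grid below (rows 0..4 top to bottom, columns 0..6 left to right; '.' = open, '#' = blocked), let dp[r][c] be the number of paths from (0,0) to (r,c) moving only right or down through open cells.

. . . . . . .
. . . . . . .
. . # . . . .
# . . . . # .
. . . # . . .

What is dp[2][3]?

r\c   0   1   2   3   4   5   6
  0   1   1   1   1   1   1   1
  1   1   2   3   4   5   6   7
  2   1   3   0   4   9  15  22
  3   0   3   3   7  16   0  22
  4   0   3   6   0  16  16  38

4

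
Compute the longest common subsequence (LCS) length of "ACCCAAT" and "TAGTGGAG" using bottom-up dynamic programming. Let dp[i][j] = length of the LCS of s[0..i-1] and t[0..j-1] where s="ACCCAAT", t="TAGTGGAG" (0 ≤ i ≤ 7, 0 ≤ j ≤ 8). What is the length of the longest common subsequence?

2

   ''  T  A  G  T  G  G  A  G
''  0  0  0  0  0  0  0  0  0
 A  0  0  1  1  1  1  1  1  1
 C  0  0  1  1  1  1  1  1  1
 C  0  0  1  1  1  1  1  1  1
 C  0  0  1  1  1  1  1  1  1
 A  0  0  1  1  1  1  1  2  2
 A  0  0  1  1  1  1  1  2  2
 T  0  1  1  1  2  2  2  2  2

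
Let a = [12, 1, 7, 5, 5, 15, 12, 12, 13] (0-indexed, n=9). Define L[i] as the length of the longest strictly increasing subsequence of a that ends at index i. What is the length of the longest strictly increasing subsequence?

4

   i    0    1    2    3    4    5    6    7    8
a[i]   12    1    7    5    5   15   12   12   13
L[i]    1    1    2    2    2    3    3    3    4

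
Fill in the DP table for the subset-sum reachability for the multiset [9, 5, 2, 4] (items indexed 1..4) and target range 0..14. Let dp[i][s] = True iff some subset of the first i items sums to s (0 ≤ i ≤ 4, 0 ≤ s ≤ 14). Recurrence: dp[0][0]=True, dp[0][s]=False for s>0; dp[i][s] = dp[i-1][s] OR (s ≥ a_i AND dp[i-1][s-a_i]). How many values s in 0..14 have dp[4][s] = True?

10

i\s   0   1   2   3   4   5   6   7   8   9  10  11  12  13  14
  0   T   F   F   F   F   F   F   F   F   F   F   F   F   F   F
  1   T   F   F   F   F   F   F   F   F   T   F   F   F   F   F
  2   T   F   F   F   F   T   F   F   F   T   F   F   F   F   T
  3   T   F   T   F   F   T   F   T   F   T   F   T   F   F   T
  4   T   F   T   F   T   T   T   T   F   T   F   T   F   T   T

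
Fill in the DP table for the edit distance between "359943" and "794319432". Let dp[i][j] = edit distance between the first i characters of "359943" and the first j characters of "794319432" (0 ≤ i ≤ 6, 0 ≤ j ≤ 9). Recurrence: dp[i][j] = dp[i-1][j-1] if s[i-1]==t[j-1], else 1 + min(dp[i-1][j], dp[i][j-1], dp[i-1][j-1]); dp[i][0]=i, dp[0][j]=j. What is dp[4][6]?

5

   ''  7  9  4  3  1  9  4  3  2
''  0  1  2  3  4  5  6  7  8  9
 3  1  1  2  3  3  4  5  6  7  8
 5  2  2  2  3  4  4  5  6  7  8
 9  3  3  2  3  4  5  4  5  6  7
 9  4  4  3  3  4  5  5  5  6  7
 4  5  5  4  3  4  5  6  5  6  7
 3  6  6  5  4  3  4  5  6  5  6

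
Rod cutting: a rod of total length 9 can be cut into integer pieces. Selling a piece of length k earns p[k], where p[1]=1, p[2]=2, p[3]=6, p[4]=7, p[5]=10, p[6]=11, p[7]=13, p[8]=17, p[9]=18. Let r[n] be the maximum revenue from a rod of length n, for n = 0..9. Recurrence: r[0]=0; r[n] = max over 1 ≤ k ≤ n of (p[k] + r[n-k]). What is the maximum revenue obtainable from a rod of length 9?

18

   n    0    1    2    3    4    5    6    7    8    9
r[n]    0    1    2    6    7   10   12   13   17   18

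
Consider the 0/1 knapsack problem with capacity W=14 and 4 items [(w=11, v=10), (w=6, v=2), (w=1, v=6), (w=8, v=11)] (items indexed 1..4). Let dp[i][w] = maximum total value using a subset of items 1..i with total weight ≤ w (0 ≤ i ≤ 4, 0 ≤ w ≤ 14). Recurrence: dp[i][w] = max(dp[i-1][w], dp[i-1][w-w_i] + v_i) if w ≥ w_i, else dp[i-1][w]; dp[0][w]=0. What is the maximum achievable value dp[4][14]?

i\w   0   1   2   3   4   5   6   7   8   9  10  11  12  13  14
  0   0   0   0   0   0   0   0   0   0   0   0   0   0   0   0
  1   0   0   0   0   0   0   0   0   0   0   0  10  10  10  10
  2   0   0   0   0   0   0   2   2   2   2   2  10  10  10  10
  3   0   6   6   6   6   6   6   8   8   8   8  10  16  16  16
  4   0   6   6   6   6   6   6   8  11  17  17  17  17  17  17

17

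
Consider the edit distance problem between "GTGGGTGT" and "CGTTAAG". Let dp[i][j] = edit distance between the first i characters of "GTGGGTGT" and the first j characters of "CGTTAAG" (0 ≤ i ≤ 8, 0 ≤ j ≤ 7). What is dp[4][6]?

   ''  C  G  T  T  A  A  G
''  0  1  2  3  4  5  6  7
 G  1  1  1  2  3  4  5  6
 T  2  2  2  1  2  3  4  5
 G  3  3  2  2  2  3  4  4
 G  4  4  3  3  3  3  4  4
 G  5  5  4  4  4  4  4  4
 T  6  6  5  4  4  5  5  5
 G  7  7  6  5  5  5  6  5
 T  8  8  7  6  5  6  6  6

4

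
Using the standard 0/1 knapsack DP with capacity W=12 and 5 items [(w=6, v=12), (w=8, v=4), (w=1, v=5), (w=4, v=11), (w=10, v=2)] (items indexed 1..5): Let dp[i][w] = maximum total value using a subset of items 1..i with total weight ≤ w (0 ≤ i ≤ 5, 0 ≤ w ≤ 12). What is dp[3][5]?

5

i\w   0   1   2   3   4   5   6   7   8   9  10  11  12
  0   0   0   0   0   0   0   0   0   0   0   0   0   0
  1   0   0   0   0   0   0  12  12  12  12  12  12  12
  2   0   0   0   0   0   0  12  12  12  12  12  12  12
  3   0   5   5   5   5   5  12  17  17  17  17  17  17
  4   0   5   5   5  11  16  16  17  17  17  23  28  28
  5   0   5   5   5  11  16  16  17  17  17  23  28  28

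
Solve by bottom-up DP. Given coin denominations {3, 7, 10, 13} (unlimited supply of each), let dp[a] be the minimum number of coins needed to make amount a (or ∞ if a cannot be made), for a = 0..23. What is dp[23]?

 a  0  1  2  3  4  5  6  7  8  9 10 11 12 13 14 15 16 17 18 19 20 21 22 23
dp  0  -  -  1  -  -  2  1  -  3  1  -  4  1  2  5  2  2  6  3  2  3  4  2
(- denotes ∞ / unreachable)

2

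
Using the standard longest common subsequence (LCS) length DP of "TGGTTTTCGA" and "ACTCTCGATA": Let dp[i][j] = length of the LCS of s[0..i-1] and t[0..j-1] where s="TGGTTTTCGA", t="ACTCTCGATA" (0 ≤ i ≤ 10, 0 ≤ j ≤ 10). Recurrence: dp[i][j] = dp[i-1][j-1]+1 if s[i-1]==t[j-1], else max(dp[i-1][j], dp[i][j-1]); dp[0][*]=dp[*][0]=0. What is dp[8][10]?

   ''  A  C  T  C  T  C  G  A  T  A
''  0  0  0  0  0  0  0  0  0  0  0
 T  0  0  0  1  1  1  1  1  1  1  1
 G  0  0  0  1  1  1  1  2  2  2  2
 G  0  0  0  1  1  1  1  2  2  2  2
 T  0  0  0  1  1  2  2  2  2  3  3
 T  0  0  0  1  1  2  2  2  2  3  3
 T  0  0  0  1  1  2  2  2  2  3  3
 T  0  0  0  1  1  2  2  2  2  3  3
 C  0  0  1  1  2  2  3  3  3  3  3
 G  0  0  1  1  2  2  3  4  4  4  4
 A  0  1  1  1  2  2  3  4  5  5  5

3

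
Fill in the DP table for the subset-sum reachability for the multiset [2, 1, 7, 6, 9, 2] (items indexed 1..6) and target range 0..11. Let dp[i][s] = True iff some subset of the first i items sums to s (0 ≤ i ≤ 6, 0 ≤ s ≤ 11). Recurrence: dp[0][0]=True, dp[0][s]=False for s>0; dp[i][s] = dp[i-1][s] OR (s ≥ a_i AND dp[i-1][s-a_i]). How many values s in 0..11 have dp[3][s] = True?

8

i\s   0   1   2   3   4   5   6   7   8   9  10  11
  0   T   F   F   F   F   F   F   F   F   F   F   F
  1   T   F   T   F   F   F   F   F   F   F   F   F
  2   T   T   T   T   F   F   F   F   F   F   F   F
  3   T   T   T   T   F   F   F   T   T   T   T   F
  4   T   T   T   T   F   F   T   T   T   T   T   F
  5   T   T   T   T   F   F   T   T   T   T   T   T
  6   T   T   T   T   T   T   T   T   T   T   T   T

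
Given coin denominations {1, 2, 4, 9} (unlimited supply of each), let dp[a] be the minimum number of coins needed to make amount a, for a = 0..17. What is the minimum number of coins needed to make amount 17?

3

 a  0  1  2  3  4  5  6  7  8  9 10 11 12 13 14 15 16 17
dp  0  1  1  2  1  2  2  3  2  1  2  2  3  2  3  3  4  3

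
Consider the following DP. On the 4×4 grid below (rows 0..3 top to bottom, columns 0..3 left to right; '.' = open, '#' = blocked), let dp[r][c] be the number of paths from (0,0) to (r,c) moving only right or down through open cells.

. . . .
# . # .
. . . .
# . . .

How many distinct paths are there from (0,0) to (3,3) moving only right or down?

4

r\c   0   1   2   3
  0   1   1   1   1
  1   0   1   0   1
  2   0   1   1   2
  3   0   1   2   4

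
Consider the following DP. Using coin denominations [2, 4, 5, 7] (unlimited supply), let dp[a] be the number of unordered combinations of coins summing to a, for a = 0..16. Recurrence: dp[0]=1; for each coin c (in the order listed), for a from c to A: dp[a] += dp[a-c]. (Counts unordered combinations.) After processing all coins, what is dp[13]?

after  coin     0     1     2     3     4     5     6     7     8     9    10    11    12    13    14    15    16
          2     1     0     1     0     1     0     1     0     1     0     1     0     1     0     1     0     1
          4     1     0     1     0     2     0     2     0     3     0     3     0     4     0     4     0     5
          5     1     0     1     0     2     1     2     1     3     2     4     2     5     3     6     4     7
          7     1     0     1     0     2     1     2     2     3     3     4     4     6     5     8     7    10

5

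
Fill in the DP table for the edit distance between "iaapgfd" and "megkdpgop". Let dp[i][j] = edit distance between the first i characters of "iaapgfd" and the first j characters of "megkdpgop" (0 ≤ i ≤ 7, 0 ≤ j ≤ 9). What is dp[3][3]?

   ''  m  e  g  k  d  p  g  o  p
''  0  1  2  3  4  5  6  7  8  9
 i  1  1  2  3  4  5  6  7  8  9
 a  2  2  2  3  4  5  6  7  8  9
 a  3  3  3  3  4  5  6  7  8  9
 p  4  4  4  4  4  5  5  6  7  8
 g  5  5  5  4  5  5  6  5  6  7
 f  6  6  6  5  5  6  6  6  6  7
 d  7  7  7  6  6  5  6  7  7  7

3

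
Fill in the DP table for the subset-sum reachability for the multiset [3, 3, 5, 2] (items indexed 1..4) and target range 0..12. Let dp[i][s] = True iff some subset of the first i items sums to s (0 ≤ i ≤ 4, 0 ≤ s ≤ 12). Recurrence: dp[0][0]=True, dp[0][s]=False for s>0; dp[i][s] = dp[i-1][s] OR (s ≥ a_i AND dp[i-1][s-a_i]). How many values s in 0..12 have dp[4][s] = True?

9

i\s   0   1   2   3   4   5   6   7   8   9  10  11  12
  0   T   F   F   F   F   F   F   F   F   F   F   F   F
  1   T   F   F   T   F   F   F   F   F   F   F   F   F
  2   T   F   F   T   F   F   T   F   F   F   F   F   F
  3   T   F   F   T   F   T   T   F   T   F   F   T   F
  4   T   F   T   T   F   T   T   T   T   F   T   T   F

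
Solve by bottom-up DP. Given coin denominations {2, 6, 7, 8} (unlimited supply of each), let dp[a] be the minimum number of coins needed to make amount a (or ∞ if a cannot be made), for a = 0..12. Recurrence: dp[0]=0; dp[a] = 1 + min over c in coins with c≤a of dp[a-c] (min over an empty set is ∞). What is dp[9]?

 a  0  1  2  3  4  5  6  7  8  9 10 11 12
dp  0  -  1  -  2  -  1  1  1  2  2  3  2
(- denotes ∞ / unreachable)

2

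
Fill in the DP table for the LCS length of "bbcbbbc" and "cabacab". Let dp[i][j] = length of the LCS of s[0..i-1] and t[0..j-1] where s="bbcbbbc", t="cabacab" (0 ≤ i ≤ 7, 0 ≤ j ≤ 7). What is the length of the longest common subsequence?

3

   ''  c  a  b  a  c  a  b
''  0  0  0  0  0  0  0  0
 b  0  0  0  1  1  1  1  1
 b  0  0  0  1  1  1  1  2
 c  0  1  1  1  1  2  2  2
 b  0  1  1  2  2  2  2  3
 b  0  1  1  2  2  2  2  3
 b  0  1  1  2  2  2  2  3
 c  0  1  1  2  2  3  3  3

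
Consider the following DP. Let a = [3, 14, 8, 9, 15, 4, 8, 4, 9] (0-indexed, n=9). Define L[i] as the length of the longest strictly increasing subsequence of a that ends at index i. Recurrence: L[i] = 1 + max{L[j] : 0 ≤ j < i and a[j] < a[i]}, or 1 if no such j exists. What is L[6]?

   i    0    1    2    3    4    5    6    7    8
a[i]    3   14    8    9   15    4    8    4    9
L[i]    1    2    2    3    4    2    3    2    4

3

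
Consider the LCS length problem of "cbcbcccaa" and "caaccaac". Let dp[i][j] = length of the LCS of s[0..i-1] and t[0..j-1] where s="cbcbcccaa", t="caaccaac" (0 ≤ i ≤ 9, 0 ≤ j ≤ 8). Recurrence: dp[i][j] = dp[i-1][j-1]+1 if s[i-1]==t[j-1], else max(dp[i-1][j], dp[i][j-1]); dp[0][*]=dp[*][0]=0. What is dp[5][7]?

   ''  c  a  a  c  c  a  a  c
''  0  0  0  0  0  0  0  0  0
 c  0  1  1  1  1  1  1  1  1
 b  0  1  1  1  1  1  1  1  1
 c  0  1  1  1  2  2  2  2  2
 b  0  1  1  1  2  2  2  2  2
 c  0  1  1  1  2  3  3  3  3
 c  0  1  1  1  2  3  3  3  4
 c  0  1  1  1  2  3  3  3  4
 a  0  1  2  2  2  3  4  4  4
 a  0  1  2  3  3  3  4  5  5

3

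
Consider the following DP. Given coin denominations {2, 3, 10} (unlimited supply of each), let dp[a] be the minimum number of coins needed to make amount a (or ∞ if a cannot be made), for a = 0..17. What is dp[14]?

 a  0  1  2  3  4  5  6  7  8  9 10 11 12 13 14 15 16 17
dp  0  -  1  1  2  2  2  3  3  3  1  4  2  2  3  3  3  4
(- denotes ∞ / unreachable)

3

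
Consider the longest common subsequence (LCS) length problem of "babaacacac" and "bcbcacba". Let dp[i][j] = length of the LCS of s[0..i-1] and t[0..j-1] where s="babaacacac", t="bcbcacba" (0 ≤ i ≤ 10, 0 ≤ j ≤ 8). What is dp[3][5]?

   ''  b  c  b  c  a  c  b  a
''  0  0  0  0  0  0  0  0  0
 b  0  1  1  1  1  1  1  1  1
 a  0  1  1  1  1  2  2  2  2
 b  0  1  1  2  2  2  2  3  3
 a  0  1  1  2  2  3  3  3  4
 a  0  1  1  2  2  3  3  3  4
 c  0  1  2  2  3  3  4  4  4
 a  0  1  2  2  3  4  4  4  5
 c  0  1  2  2  3  4  5  5  5
 a  0  1  2  2  3  4  5  5  6
 c  0  1  2  2  3  4  5  5  6

2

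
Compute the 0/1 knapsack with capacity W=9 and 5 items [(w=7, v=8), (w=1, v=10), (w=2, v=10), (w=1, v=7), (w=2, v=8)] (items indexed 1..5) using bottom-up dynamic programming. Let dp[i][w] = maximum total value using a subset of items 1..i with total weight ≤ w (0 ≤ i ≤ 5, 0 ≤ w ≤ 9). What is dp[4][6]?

27

i\w   0   1   2   3   4   5   6   7   8   9
  0   0   0   0   0   0   0   0   0   0   0
  1   0   0   0   0   0   0   0   8   8   8
  2   0  10  10  10  10  10  10  10  18  18
  3   0  10  10  20  20  20  20  20  20  20
  4   0  10  17  20  27  27  27  27  27  27
  5   0  10  17  20  27  28  35  35  35  35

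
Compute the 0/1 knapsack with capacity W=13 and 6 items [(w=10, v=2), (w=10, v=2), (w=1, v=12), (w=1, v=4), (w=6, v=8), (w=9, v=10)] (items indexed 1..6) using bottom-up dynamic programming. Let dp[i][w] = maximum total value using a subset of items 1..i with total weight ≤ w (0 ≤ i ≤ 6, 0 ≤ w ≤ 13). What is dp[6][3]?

16

i\w   0   1   2   3   4   5   6   7   8   9  10  11  12  13
  0   0   0   0   0   0   0   0   0   0   0   0   0   0   0
  1   0   0   0   0   0   0   0   0   0   0   2   2   2   2
  2   0   0   0   0   0   0   0   0   0   0   2   2   2   2
  3   0  12  12  12  12  12  12  12  12  12  12  14  14  14
  4   0  12  16  16  16  16  16  16  16  16  16  16  18  18
  5   0  12  16  16  16  16  16  20  24  24  24  24  24  24
  6   0  12  16  16  16  16  16  20  24  24  24  26  26  26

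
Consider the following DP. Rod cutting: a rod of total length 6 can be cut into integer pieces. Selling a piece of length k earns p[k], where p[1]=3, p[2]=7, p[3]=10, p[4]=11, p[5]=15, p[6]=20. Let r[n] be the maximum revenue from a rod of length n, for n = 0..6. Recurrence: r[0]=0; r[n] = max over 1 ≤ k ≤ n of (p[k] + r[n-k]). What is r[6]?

21

   n    0    1    2    3    4    5    6
r[n]    0    3    7   10   14   17   21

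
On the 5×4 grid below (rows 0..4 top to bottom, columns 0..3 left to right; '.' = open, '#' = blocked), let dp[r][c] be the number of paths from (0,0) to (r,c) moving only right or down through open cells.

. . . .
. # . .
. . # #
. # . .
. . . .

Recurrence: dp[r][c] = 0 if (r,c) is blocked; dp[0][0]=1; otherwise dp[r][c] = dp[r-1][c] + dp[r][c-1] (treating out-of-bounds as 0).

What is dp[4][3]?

r\c   0   1   2   3
  0   1   1   1   1
  1   1   0   1   2
  2   1   1   0   0
  3   1   0   0   0
  4   1   1   1   1

1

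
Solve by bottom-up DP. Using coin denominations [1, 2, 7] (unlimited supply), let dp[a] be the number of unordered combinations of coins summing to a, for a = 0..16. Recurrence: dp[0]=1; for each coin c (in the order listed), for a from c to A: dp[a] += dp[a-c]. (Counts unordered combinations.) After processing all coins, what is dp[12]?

after  coin     0     1     2     3     4     5     6     7     8     9    10    11    12    13    14    15    16
          1     1     1     1     1     1     1     1     1     1     1     1     1     1     1     1     1     1
          2     1     1     2     2     3     3     4     4     5     5     6     6     7     7     8     8     9
          7     1     1     2     2     3     3     4     5     6     7     8     9    10    11    13    14    16

10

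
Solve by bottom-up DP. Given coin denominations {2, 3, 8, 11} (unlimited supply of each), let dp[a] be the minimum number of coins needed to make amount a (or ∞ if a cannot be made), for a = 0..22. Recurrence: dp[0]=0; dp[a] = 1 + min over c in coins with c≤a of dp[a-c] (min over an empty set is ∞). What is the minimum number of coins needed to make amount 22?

2

 a  0  1  2  3  4  5  6  7  8  9 10 11 12 13 14 15 16 17 18 19 20 21 22
dp  0  -  1  1  2  2  2  3  1  3  2  1  3  2  2  3  2  3  3  2  4  3  2
(- denotes ∞ / unreachable)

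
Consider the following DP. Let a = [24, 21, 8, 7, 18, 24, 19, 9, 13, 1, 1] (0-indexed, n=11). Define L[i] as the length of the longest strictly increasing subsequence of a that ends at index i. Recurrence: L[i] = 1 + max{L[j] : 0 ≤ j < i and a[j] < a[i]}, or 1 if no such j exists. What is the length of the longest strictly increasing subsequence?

   i    0    1    2    3    4    5    6    7    8    9   10
a[i]   24   21    8    7   18   24   19    9   13    1    1
L[i]    1    1    1    1    2    3    3    2    3    1    1

3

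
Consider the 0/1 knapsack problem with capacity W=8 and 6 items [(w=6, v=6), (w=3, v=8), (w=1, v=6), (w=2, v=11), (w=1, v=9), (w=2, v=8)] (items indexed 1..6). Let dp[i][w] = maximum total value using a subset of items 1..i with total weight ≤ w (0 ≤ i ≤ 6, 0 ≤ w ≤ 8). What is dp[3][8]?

14

i\w   0   1   2   3   4   5   6   7   8
  0   0   0   0   0   0   0   0   0   0
  1   0   0   0   0   0   0   6   6   6
  2   0   0   0   8   8   8   8   8   8
  3   0   6   6   8  14  14  14  14  14
  4   0   6  11  17  17  19  25  25  25
  5   0   9  15  20  26  26  28  34  34
  6   0   9  15  20  26  28  34  34  36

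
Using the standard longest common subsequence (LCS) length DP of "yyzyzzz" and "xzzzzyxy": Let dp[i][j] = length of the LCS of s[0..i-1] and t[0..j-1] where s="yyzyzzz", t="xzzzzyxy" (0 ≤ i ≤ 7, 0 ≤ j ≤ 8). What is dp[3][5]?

1

   ''  x  z  z  z  z  y  x  y
''  0  0  0  0  0  0  0  0  0
 y  0  0  0  0  0  0  1  1  1
 y  0  0  0  0  0  0  1  1  2
 z  0  0  1  1  1  1  1  1  2
 y  0  0  1  1  1  1  2  2  2
 z  0  0  1  2  2  2  2  2  2
 z  0  0  1  2  3  3  3  3  3
 z  0  0  1  2  3  4  4  4  4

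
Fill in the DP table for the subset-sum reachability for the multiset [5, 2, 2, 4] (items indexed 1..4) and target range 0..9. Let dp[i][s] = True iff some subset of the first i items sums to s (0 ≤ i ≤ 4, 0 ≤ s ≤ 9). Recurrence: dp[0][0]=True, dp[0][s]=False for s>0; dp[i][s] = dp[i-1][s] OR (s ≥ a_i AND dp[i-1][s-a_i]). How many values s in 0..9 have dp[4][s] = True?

i\s   0   1   2   3   4   5   6   7   8   9
  0   T   F   F   F   F   F   F   F   F   F
  1   T   F   F   F   F   T   F   F   F   F
  2   T   F   T   F   F   T   F   T   F   F
  3   T   F   T   F   T   T   F   T   F   T
  4   T   F   T   F   T   T   T   T   T   T

8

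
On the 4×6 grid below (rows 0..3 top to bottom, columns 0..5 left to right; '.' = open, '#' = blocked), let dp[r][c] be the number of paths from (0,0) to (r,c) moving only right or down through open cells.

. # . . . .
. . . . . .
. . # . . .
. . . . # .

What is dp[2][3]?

r\c   0   1   2   3   4   5
  0   1   0   0   0   0   0
  1   1   1   1   1   1   1
  2   1   2   0   1   2   3
  3   1   3   3   4   0   3

1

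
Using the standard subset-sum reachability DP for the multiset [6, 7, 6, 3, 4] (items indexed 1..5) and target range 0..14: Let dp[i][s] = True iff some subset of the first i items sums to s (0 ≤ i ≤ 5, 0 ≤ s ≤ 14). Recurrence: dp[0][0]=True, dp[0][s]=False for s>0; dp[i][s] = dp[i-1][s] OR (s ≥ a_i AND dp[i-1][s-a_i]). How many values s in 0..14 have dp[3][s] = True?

i\s   0   1   2   3   4   5   6   7   8   9  10  11  12  13  14
  0   T   F   F   F   F   F   F   F   F   F   F   F   F   F   F
  1   T   F   F   F   F   F   T   F   F   F   F   F   F   F   F
  2   T   F   F   F   F   F   T   T   F   F   F   F   F   T   F
  3   T   F   F   F   F   F   T   T   F   F   F   F   T   T   F
  4   T   F   F   T   F   F   T   T   F   T   T   F   T   T   F
  5   T   F   F   T   T   F   T   T   F   T   T   T   T   T   T

5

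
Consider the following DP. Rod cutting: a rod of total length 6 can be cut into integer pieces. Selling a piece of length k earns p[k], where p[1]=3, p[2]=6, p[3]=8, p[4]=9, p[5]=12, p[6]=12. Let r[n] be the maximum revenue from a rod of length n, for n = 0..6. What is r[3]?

   n    0    1    2    3    4    5    6
r[n]    0    3    6    9   12   15   18

9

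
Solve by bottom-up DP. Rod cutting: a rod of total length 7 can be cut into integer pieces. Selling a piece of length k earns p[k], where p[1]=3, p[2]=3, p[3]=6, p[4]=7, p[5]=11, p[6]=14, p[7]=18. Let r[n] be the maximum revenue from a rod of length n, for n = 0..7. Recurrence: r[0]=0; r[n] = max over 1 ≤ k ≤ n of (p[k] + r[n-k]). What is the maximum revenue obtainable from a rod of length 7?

   n    0    1    2    3    4    5    6    7
r[n]    0    3    6    9   12   15   18   21

21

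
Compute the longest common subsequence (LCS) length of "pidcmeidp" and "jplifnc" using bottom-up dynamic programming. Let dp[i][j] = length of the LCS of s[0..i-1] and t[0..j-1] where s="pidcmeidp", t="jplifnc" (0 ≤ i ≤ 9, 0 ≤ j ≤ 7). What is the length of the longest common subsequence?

   ''  j  p  l  i  f  n  c
''  0  0  0  0  0  0  0  0
 p  0  0  1  1  1  1  1  1
 i  0  0  1  1  2  2  2  2
 d  0  0  1  1  2  2  2  2
 c  0  0  1  1  2  2  2  3
 m  0  0  1  1  2  2  2  3
 e  0  0  1  1  2  2  2  3
 i  0  0  1  1  2  2  2  3
 d  0  0  1  1  2  2  2  3
 p  0  0  1  1  2  2  2  3

3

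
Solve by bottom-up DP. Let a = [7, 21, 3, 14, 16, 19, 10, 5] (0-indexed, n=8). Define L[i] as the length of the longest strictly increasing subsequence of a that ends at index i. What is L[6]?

   i    0    1    2    3    4    5    6    7
a[i]    7   21    3   14   16   19   10    5
L[i]    1    2    1    2    3    4    2    2

2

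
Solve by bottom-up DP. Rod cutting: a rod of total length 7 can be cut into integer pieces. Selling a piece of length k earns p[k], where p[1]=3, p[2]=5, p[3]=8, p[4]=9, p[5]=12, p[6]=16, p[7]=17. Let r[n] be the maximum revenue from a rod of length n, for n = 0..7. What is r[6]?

18

   n    0    1    2    3    4    5    6    7
r[n]    0    3    6    9   12   15   18   21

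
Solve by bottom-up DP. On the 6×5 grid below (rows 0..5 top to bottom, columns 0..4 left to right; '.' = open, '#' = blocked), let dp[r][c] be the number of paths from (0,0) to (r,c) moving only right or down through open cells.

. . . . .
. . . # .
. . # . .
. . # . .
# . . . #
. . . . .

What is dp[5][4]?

12

r\c   0   1   2   3   4
  0   1   1   1   1   1
  1   1   2   3   0   1
  2   1   3   0   0   1
  3   1   4   0   0   1
  4   0   4   4   4   0
  5   0   4   8  12  12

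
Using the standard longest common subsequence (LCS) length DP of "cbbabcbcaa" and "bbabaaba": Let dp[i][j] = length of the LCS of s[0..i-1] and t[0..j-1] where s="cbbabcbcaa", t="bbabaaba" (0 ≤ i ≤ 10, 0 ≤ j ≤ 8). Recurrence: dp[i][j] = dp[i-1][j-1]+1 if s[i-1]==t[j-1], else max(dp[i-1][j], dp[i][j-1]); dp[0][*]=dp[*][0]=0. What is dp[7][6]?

4

   ''  b  b  a  b  a  a  b  a
''  0  0  0  0  0  0  0  0  0
 c  0  0  0  0  0  0  0  0  0
 b  0  1  1  1  1  1  1  1  1
 b  0  1  2  2  2  2  2  2  2
 a  0  1  2  3  3  3  3  3  3
 b  0  1  2  3  4  4  4  4  4
 c  0  1  2  3  4  4  4  4  4
 b  0  1  2  3  4  4  4  5  5
 c  0  1  2  3  4  4  4  5  5
 a  0  1  2  3  4  5  5  5  6
 a  0  1  2  3  4  5  6  6  6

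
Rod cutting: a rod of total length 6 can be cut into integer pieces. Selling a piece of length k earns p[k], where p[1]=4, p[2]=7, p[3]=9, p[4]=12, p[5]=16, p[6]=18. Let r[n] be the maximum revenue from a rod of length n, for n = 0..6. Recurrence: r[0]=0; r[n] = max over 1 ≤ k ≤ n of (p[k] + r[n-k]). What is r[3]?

12

   n    0    1    2    3    4    5    6
r[n]    0    4    8   12   16   20   24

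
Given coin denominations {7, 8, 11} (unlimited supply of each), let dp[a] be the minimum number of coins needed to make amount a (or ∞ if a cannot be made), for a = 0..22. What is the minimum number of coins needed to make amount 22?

 a  0  1  2  3  4  5  6  7  8  9 10 11 12 13 14 15 16 17 18 19 20 21 22
dp  0  -  -  -  -  -  -  1  1  -  -  1  -  -  2  2  2  -  2  2  -  3  2
(- denotes ∞ / unreachable)

2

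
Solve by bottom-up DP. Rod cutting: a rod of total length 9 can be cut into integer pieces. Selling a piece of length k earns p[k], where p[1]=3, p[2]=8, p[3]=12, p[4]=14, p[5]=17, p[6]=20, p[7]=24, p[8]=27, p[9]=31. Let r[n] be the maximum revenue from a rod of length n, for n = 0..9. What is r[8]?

32

   n    0    1    2    3    4    5    6    7    8    9
r[n]    0    3    8   12   16   20   24   28   32   36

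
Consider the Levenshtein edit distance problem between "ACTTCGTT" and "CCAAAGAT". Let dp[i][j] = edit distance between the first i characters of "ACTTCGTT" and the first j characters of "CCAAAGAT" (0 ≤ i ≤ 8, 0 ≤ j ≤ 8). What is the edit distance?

   ''  C  C  A  A  A  G  A  T
''  0  1  2  3  4  5  6  7  8
 A  1  1  2  2  3  4  5  6  7
 C  2  1  1  2  3  4  5  6  7
 T  3  2  2  2  3  4  5  6  6
 T  4  3  3  3  3  4  5  6  6
 C  5  4  3  4  4  4  5  6  7
 G  6  5  4  4  5  5  4  5  6
 T  7  6  5  5  5  6  5  5  5
 T  8  7  6  6  6  6  6  6  5

5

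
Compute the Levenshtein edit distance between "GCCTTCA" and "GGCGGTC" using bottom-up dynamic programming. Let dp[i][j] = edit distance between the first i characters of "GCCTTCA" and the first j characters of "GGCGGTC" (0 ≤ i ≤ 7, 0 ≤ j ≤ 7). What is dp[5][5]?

3

   ''  G  G  C  G  G  T  C
''  0  1  2  3  4  5  6  7
 G  1  0  1  2  3  4  5  6
 C  2  1  1  1  2  3  4  5
 C  3  2  2  1  2  3  4  4
 T  4  3  3  2  2  3  3  4
 T  5  4  4  3  3  3  3  4
 C  6  5  5  4  4  4  4  3
 A  7  6  6  5  5  5  5  4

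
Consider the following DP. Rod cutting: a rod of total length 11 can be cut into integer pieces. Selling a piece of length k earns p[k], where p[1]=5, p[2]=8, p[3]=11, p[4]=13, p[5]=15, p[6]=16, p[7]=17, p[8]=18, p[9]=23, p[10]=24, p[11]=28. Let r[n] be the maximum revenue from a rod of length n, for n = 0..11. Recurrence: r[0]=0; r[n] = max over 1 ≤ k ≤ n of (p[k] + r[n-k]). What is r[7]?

35

   n    0    1    2    3    4    5    6    7    8    9   10   11
r[n]    0    5   10   15   20   25   30   35   40   45   50   55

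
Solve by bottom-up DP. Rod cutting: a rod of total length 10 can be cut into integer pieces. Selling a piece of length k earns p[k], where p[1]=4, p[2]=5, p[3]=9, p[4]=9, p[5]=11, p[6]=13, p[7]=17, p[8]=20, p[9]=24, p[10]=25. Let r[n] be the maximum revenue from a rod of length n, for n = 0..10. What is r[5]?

20

   n    0    1    2    3    4    5    6    7    8    9   10
r[n]    0    4    8   12   16   20   24   28   32   36   40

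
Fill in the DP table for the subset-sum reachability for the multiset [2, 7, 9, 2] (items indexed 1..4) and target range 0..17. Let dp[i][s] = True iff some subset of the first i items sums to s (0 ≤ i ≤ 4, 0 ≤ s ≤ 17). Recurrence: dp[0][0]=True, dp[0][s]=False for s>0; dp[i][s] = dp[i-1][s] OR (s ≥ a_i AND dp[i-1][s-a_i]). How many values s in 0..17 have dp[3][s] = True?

i\s   0   1   2   3   4   5   6   7   8   9  10  11  12  13  14  15  16  17
  0   T   F   F   F   F   F   F   F   F   F   F   F   F   F   F   F   F   F
  1   T   F   T   F   F   F   F   F   F   F   F   F   F   F   F   F   F   F
  2   T   F   T   F   F   F   F   T   F   T   F   F   F   F   F   F   F   F
  3   T   F   T   F   F   F   F   T   F   T   F   T   F   F   F   F   T   F
  4   T   F   T   F   T   F   F   T   F   T   F   T   F   T   F   F   T   F

6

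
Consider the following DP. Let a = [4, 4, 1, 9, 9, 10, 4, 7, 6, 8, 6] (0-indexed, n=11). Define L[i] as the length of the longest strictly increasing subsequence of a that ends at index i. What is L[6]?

   i    0    1    2    3    4    5    6    7    8    9   10
a[i]    4    4    1    9    9   10    4    7    6    8    6
L[i]    1    1    1    2    2    3    2    3    3    4    3

2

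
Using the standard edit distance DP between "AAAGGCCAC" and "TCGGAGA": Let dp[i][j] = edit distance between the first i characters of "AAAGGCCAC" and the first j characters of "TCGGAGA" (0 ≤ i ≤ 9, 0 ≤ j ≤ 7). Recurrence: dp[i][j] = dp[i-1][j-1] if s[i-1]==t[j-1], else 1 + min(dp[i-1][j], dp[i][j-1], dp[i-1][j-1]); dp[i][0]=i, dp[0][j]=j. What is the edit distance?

6

   ''  T  C  G  G  A  G  A
''  0  1  2  3  4  5  6  7
 A  1  1  2  3  4  4  5  6
 A  2  2  2  3  4  4  5  5
 A  3  3  3  3  4  4  5  5
 G  4  4  4  3  3  4  4  5
 G  5  5  5  4  3  4  4  5
 C  6  6  5  5  4  4  5  5
 C  7  7  6  6  5  5  5  6
 A  8  8  7  7  6  5  6  5
 C  9  9  8  8  7  6  6  6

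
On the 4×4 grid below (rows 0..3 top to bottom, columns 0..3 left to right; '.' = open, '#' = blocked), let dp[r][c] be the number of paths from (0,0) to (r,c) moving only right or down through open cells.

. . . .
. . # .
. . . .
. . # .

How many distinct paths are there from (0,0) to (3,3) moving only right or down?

4

r\c   0   1   2   3
  0   1   1   1   1
  1   1   2   0   1
  2   1   3   3   4
  3   1   4   0   4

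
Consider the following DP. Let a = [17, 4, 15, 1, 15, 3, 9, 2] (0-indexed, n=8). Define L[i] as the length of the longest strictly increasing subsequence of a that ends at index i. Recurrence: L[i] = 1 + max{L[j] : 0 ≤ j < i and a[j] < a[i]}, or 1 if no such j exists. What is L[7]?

   i    0    1    2    3    4    5    6    7
a[i]   17    4   15    1   15    3    9    2
L[i]    1    1    2    1    2    2    3    2

2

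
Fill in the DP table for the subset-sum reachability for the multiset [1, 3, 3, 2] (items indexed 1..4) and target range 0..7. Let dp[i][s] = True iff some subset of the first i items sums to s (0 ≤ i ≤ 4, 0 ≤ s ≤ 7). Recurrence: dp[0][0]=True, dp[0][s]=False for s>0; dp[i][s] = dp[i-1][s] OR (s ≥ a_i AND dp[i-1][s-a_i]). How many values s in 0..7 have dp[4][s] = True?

i\s   0   1   2   3   4   5   6   7
  0   T   F   F   F   F   F   F   F
  1   T   T   F   F   F   F   F   F
  2   T   T   F   T   T   F   F   F
  3   T   T   F   T   T   F   T   T
  4   T   T   T   T   T   T   T   T

8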